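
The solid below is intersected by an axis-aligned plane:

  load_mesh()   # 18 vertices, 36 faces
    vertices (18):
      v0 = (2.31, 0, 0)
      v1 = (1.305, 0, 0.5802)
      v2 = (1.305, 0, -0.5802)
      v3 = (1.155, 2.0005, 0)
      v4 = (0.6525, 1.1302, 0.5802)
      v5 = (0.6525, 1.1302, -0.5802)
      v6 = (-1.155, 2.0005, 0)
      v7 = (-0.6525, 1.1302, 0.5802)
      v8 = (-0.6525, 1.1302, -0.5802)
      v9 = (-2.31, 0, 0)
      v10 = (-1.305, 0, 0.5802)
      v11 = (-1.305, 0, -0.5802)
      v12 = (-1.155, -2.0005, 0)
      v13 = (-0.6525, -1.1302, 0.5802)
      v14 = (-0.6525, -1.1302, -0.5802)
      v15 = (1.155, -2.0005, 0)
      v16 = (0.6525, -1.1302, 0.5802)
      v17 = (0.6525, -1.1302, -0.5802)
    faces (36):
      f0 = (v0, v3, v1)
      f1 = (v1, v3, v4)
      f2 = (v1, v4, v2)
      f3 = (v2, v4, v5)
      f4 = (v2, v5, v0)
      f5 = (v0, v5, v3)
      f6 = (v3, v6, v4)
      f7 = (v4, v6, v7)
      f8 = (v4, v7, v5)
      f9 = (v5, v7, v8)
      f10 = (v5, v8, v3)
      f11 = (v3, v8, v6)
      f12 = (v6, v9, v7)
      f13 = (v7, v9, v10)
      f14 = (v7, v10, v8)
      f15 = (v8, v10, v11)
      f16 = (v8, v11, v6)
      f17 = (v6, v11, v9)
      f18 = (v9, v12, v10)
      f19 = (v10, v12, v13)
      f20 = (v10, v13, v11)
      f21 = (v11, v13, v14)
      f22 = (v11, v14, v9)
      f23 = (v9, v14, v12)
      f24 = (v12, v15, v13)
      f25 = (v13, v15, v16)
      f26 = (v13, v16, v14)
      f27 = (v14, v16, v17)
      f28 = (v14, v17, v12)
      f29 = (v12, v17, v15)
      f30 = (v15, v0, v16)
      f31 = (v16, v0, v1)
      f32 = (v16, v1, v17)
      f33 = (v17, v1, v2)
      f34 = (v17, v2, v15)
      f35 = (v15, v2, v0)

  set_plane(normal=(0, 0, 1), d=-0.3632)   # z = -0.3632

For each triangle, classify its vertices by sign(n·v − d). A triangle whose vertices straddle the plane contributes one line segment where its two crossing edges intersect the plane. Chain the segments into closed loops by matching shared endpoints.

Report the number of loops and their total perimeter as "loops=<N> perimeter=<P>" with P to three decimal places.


loops=2 perimeter=17.915

Straddling triangles (24 of 36):
  (v1,v4,v2) [++-] → (1.18298, 0.211352, -0.3632)–(1.305, 0, -0.3632)  len=0.2440
  (v2,v4,v5) [-+-] → (1.18298, 0.211352, -0.3632)–(0.6525, 1.1302, -0.3632)  len=1.0610
  (v2,v5,v0) [--+] → (1.27242, 0.707495, -0.3632)–(1.68088, 0, -0.3632)  len=0.8169
  (v0,v5,v3) [+-+] → (1.27242, 0.707495, -0.3632)–(0.84044, 1.4557, -0.3632)  len=0.8640
  (v4,v7,v5) [++-] → (0.408459, 1.1302, -0.3632)–(0.6525, 1.1302, -0.3632)  len=0.2440
  (v5,v7,v8) [-+-] → (0.408459, 1.1302, -0.3632)–(-0.6525, 1.1302, -0.3632)  len=1.0610
  (v5,v8,v3) [--+] → (0.0235212, 1.4557, -0.3632)–(0.84044, 1.4557, -0.3632)  len=0.8169
  (v3,v8,v6) [+-+] → (0.0235212, 1.4557, -0.3632)–(-0.84044, 1.4557, -0.3632)  len=0.8640
  (v7,v10,v8) [++-] → (-0.77452, 0.918848, -0.3632)–(-0.6525, 1.1302, -0.3632)  len=0.2440
  (v8,v10,v11) [-+-] → (-0.77452, 0.918848, -0.3632)–(-1.305, 0, -0.3632)  len=1.0610
  (v8,v11,v6) [--+] → (-1.2489, 0.748205, -0.3632)–(-0.84044, 1.4557, -0.3632)  len=0.8169
  (v6,v11,v9) [+-+] → (-1.2489, 0.748205, -0.3632)–(-1.68088, 0, -0.3632)  len=0.8640
  (v10,v13,v11) [++-] → (-1.18298, -0.211352, -0.3632)–(-1.305, 0, -0.3632)  len=0.2440
  (v11,v13,v14) [-+-] → (-1.18298, -0.211352, -0.3632)–(-0.6525, -1.1302, -0.3632)  len=1.0610
  (v11,v14,v9) [--+] → (-1.27242, -0.707495, -0.3632)–(-1.68088, 0, -0.3632)  len=0.8169
  (v9,v14,v12) [+-+] → (-1.27242, -0.707495, -0.3632)–(-0.84044, -1.4557, -0.3632)  len=0.8640
  (v13,v16,v14) [++-] → (-0.408459, -1.1302, -0.3632)–(-0.6525, -1.1302, -0.3632)  len=0.2440
  (v14,v16,v17) [-+-] → (-0.408459, -1.1302, -0.3632)–(0.6525, -1.1302, -0.3632)  len=1.0610
  (v14,v17,v12) [--+] → (-0.0235212, -1.4557, -0.3632)–(-0.84044, -1.4557, -0.3632)  len=0.8169
  (v12,v17,v15) [+-+] → (-0.0235212, -1.4557, -0.3632)–(0.84044, -1.4557, -0.3632)  len=0.8640
  (v16,v1,v17) [++-] → (0.77452, -0.918848, -0.3632)–(0.6525, -1.1302, -0.3632)  len=0.2440
  (v17,v1,v2) [-+-] → (0.77452, -0.918848, -0.3632)–(1.305, 0, -0.3632)  len=1.0610
  (v17,v2,v15) [--+] → (1.2489, -0.748205, -0.3632)–(0.84044, -1.4557, -0.3632)  len=0.8169
  (v15,v2,v0) [+-+] → (1.2489, -0.748205, -0.3632)–(1.68088, 0, -0.3632)  len=0.8640

Chained into 2 loop(s):
  loop 1: 12 segments, perimeter = 7.8301
  loop 2: 12 segments, perimeter = 10.0853
Total perimeter = 17.915


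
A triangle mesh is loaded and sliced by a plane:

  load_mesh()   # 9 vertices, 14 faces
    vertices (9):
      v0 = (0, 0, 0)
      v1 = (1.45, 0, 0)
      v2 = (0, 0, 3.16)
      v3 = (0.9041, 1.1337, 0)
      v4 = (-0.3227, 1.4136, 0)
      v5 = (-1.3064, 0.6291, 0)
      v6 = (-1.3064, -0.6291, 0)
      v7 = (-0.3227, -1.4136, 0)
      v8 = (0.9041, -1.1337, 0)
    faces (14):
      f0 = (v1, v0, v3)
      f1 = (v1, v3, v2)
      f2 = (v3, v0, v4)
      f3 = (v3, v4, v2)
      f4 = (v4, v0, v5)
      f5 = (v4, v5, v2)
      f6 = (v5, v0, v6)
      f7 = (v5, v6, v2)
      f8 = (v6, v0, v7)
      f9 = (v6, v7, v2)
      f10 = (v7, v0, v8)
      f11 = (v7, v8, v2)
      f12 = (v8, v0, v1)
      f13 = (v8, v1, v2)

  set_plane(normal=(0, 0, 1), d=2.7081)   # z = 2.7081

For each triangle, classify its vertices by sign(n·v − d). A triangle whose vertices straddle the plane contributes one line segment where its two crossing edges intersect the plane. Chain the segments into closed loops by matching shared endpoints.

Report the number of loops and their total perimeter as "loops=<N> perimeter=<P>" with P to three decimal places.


loops=1 perimeter=1.260

Straddling triangles (7 of 14):
  (v1,v3,v2) [--+] → (0.129292, 0.162126, 2.7081)–(0.207359, 0, 2.7081)  len=0.1799
  (v3,v4,v2) [--+] → (-0.0461481, 0.202154, 2.7081)–(0.129292, 0.162126, 2.7081)  len=0.1799
  (v4,v5,v2) [--+] → (-0.186823, 0.0899653, 2.7081)–(-0.0461481, 0.202154, 2.7081)  len=0.1799
  (v5,v6,v2) [--+] → (-0.186823, -0.0899653, 2.7081)–(-0.186823, 0.0899653, 2.7081)  len=0.1799
  (v6,v7,v2) [--+] → (-0.0461481, -0.202154, 2.7081)–(-0.186823, -0.0899653, 2.7081)  len=0.1799
  (v7,v8,v2) [--+] → (0.129292, -0.162126, 2.7081)–(-0.0461481, -0.202154, 2.7081)  len=0.1799
  (v8,v1,v2) [--+] → (0.207359, 0, 2.7081)–(0.129292, -0.162126, 2.7081)  len=0.1799

Chained into 1 loop(s):
  loop 1: 7 segments, perimeter = 1.2596
Total perimeter = 1.260


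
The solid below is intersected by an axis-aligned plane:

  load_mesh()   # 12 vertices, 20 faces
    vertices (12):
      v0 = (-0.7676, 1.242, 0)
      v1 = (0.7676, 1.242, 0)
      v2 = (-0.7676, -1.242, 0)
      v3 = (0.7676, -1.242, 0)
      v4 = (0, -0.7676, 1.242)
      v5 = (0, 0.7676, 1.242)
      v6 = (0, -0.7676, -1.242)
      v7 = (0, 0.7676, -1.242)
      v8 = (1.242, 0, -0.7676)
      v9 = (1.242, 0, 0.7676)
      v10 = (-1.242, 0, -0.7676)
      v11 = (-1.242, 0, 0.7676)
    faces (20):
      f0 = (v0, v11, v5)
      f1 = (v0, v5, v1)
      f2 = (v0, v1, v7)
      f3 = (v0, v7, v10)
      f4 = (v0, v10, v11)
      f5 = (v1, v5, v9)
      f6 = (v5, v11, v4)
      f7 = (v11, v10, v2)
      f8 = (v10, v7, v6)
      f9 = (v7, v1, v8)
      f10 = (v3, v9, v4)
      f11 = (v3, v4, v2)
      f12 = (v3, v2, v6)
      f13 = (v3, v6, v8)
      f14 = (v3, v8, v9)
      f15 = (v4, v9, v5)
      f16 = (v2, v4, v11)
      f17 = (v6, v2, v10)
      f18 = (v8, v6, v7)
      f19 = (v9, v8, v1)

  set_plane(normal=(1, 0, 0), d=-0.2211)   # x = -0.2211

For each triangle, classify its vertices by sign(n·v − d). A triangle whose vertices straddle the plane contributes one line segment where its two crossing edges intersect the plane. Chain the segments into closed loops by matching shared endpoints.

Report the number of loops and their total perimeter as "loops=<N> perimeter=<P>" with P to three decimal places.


Straddling triangles (10 of 20):
  (v0,v11,v5) [--+] → (-0.2211, 0.630952, 1.15755)–(-0.2211, 0.904246, 0.884254)  len=0.3865
  (v0,v5,v1) [-++] → (-0.2211, 0.904246, 0.884254)–(-0.2211, 1.242, 0)  len=0.9466
  (v0,v1,v7) [-++] → (-0.2211, 1.242, 0)–(-0.2211, 0.904246, -0.884254)  len=0.9466
  (v0,v7,v10) [-+-] → (-0.2211, 0.904246, -0.884254)–(-0.2211, 0.630952, -1.15755)  len=0.3865
  (v5,v11,v4) [+-+] → (-0.2211, 0.630952, 1.15755)–(-0.2211, -0.630952, 1.15755)  len=1.2619
  (v10,v7,v6) [-++] → (-0.2211, 0.630952, -1.15755)–(-0.2211, -0.630952, -1.15755)  len=1.2619
  (v3,v4,v2) [++-] → (-0.2211, -0.904246, 0.884254)–(-0.2211, -1.242, 0)  len=0.9466
  (v3,v2,v6) [+-+] → (-0.2211, -1.242, 0)–(-0.2211, -0.904246, -0.884254)  len=0.9466
  (v2,v4,v11) [-+-] → (-0.2211, -0.904246, 0.884254)–(-0.2211, -0.630952, 1.15755)  len=0.3865
  (v6,v2,v10) [+--] → (-0.2211, -0.904246, -0.884254)–(-0.2211, -0.630952, -1.15755)  len=0.3865

Chained into 1 loop(s):
  loop 1: 10 segments, perimeter = 7.8560
Total perimeter = 7.856

loops=1 perimeter=7.856


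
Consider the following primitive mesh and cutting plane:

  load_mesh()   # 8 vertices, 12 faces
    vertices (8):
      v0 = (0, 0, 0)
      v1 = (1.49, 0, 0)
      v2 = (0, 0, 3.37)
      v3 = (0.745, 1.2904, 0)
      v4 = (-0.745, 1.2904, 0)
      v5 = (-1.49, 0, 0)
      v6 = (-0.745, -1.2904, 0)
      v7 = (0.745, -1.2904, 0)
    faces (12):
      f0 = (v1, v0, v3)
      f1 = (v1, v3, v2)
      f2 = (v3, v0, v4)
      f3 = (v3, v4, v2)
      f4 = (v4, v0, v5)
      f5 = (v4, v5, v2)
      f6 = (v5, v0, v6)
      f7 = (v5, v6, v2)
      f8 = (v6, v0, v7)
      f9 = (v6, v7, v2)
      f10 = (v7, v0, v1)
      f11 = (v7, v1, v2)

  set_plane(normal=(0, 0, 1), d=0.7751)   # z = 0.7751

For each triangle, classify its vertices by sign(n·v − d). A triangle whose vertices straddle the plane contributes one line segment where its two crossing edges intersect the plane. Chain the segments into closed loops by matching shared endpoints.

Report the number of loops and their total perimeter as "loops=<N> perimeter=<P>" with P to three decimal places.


loops=1 perimeter=6.884

Straddling triangles (6 of 12):
  (v1,v3,v2) [--+] → (0.57365, 0.993608, 0.7751)–(1.1473, 0, 0.7751)  len=1.1473
  (v3,v4,v2) [--+] → (-0.57365, 0.993608, 0.7751)–(0.57365, 0.993608, 0.7751)  len=1.1473
  (v4,v5,v2) [--+] → (-1.1473, 0, 0.7751)–(-0.57365, 0.993608, 0.7751)  len=1.1473
  (v5,v6,v2) [--+] → (-0.57365, -0.993608, 0.7751)–(-1.1473, 0, 0.7751)  len=1.1473
  (v6,v7,v2) [--+] → (0.57365, -0.993608, 0.7751)–(-0.57365, -0.993608, 0.7751)  len=1.1473
  (v7,v1,v2) [--+] → (1.1473, 0, 0.7751)–(0.57365, -0.993608, 0.7751)  len=1.1473

Chained into 1 loop(s):
  loop 1: 6 segments, perimeter = 6.8839
Total perimeter = 6.884


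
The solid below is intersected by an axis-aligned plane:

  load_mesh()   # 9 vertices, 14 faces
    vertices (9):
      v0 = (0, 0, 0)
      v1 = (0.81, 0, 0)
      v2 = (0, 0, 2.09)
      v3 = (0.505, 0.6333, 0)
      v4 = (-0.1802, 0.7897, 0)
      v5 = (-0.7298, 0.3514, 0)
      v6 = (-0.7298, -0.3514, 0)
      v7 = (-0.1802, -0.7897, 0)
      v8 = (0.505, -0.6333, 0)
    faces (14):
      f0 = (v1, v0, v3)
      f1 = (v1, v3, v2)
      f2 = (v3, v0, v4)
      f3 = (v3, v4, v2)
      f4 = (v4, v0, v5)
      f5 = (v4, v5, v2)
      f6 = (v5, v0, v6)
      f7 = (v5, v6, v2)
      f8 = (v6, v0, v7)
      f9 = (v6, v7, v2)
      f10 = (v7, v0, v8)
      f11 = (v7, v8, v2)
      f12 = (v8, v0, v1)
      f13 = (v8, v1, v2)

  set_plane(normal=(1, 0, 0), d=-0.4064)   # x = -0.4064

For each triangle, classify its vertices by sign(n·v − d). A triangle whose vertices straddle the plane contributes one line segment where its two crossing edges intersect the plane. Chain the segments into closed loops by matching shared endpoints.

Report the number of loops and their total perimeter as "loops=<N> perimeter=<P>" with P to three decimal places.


loops=1 perimeter=3.639

Straddling triangles (6 of 14):
  (v4,v0,v5) [++-] → (-0.4064, 0.195682, 0)–(-0.4064, 0.609308, 0)  len=0.4136
  (v4,v5,v2) [+-+] → (-0.4064, 0.609308, 0)–(-0.4064, 0.195682, 0.926152)  len=1.0143
  (v5,v0,v6) [-+-] → (-0.4064, 0.195682, 0)–(-0.4064, -0.195682, 0)  len=0.3914
  (v5,v6,v2) [--+] → (-0.4064, -0.195682, 0.926152)–(-0.4064, 0.195682, 0.926152)  len=0.3914
  (v6,v0,v7) [-++] → (-0.4064, -0.195682, 0)–(-0.4064, -0.609308, 0)  len=0.4136
  (v6,v7,v2) [-++] → (-0.4064, -0.609308, 0)–(-0.4064, -0.195682, 0.926152)  len=1.0143

Chained into 1 loop(s):
  loop 1: 6 segments, perimeter = 3.6386
Total perimeter = 3.639


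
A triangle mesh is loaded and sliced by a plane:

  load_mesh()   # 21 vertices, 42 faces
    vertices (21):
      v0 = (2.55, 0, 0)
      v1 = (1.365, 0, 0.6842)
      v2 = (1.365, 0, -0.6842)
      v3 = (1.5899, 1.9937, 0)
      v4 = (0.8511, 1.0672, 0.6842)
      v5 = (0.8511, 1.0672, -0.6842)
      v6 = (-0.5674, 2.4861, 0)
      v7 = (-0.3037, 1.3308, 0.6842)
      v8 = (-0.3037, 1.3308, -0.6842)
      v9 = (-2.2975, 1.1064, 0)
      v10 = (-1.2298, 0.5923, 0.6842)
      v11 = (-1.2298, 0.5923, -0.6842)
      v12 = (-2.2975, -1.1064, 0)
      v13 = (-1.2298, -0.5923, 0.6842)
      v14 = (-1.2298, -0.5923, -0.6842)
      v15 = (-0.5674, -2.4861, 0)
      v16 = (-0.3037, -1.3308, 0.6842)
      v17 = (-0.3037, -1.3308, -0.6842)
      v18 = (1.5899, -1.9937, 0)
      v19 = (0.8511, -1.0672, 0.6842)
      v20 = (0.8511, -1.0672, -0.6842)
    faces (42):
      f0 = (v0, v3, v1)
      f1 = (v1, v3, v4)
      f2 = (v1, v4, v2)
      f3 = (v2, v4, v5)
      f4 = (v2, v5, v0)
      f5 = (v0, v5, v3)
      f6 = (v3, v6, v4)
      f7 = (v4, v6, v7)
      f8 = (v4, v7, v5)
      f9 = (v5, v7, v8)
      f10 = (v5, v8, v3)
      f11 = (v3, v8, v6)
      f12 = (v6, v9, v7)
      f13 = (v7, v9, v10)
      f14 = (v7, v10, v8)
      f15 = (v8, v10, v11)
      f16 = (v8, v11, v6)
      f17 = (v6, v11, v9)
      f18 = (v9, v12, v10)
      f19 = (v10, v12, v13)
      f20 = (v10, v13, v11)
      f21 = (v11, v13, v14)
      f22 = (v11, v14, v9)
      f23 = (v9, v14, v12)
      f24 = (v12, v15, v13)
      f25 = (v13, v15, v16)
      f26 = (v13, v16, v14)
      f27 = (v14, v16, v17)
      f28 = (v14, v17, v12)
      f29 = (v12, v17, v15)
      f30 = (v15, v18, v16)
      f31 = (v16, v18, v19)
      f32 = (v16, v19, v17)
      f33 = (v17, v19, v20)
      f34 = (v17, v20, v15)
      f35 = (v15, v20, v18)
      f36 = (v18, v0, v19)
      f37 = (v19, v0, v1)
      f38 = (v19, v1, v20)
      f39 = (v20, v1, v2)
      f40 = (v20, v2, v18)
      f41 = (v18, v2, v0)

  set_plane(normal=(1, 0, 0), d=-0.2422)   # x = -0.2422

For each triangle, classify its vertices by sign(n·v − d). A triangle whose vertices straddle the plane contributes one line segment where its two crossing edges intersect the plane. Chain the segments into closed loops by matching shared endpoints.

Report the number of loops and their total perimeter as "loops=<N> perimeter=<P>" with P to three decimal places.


loops=2 perimeter=7.902

Straddling triangles (12 of 42):
  (v3,v6,v4) [+-+] → (-0.2422, 2.41187, 0)–(-0.2422, 2.16081, 0.156857)  len=0.2960
  (v4,v6,v7) [+--] → (-0.2422, 2.16081, 0.156857)–(-0.2422, 1.31676, 0.6842)  len=0.9952
  (v4,v7,v5) [+-+] → (-0.2422, 1.31676, 0.6842)–(-0.2422, 1.31676, 0.611325)  len=0.0729
  (v5,v7,v8) [+--] → (-0.2422, 1.31676, 0.611325)–(-0.2422, 1.31676, -0.6842)  len=1.2955
  (v5,v8,v3) [+-+] → (-0.2422, 1.31676, -0.6842)–(-0.2422, 1.35233, -0.661979)  len=0.0419
  (v3,v8,v6) [+--] → (-0.2422, 1.35233, -0.661979)–(-0.2422, 2.41187, 0)  len=1.2493
  (v15,v18,v16) [-+-] → (-0.2422, -2.41187, 0)–(-0.2422, -1.35233, 0.661979)  len=1.2493
  (v16,v18,v19) [-++] → (-0.2422, -1.35233, 0.661979)–(-0.2422, -1.31676, 0.6842)  len=0.0419
  (v16,v19,v17) [-+-] → (-0.2422, -1.31676, 0.6842)–(-0.2422, -1.31676, -0.611325)  len=1.2955
  (v17,v19,v20) [-++] → (-0.2422, -1.31676, -0.611325)–(-0.2422, -1.31676, -0.6842)  len=0.0729
  (v17,v20,v15) [-+-] → (-0.2422, -1.31676, -0.6842)–(-0.2422, -2.16081, -0.156857)  len=0.9952
  (v15,v20,v18) [-++] → (-0.2422, -2.16081, -0.156857)–(-0.2422, -2.41187, 0)  len=0.2960

Chained into 2 loop(s):
  loop 1: 6 segments, perimeter = 3.9510
  loop 2: 6 segments, perimeter = 3.9510
Total perimeter = 7.902


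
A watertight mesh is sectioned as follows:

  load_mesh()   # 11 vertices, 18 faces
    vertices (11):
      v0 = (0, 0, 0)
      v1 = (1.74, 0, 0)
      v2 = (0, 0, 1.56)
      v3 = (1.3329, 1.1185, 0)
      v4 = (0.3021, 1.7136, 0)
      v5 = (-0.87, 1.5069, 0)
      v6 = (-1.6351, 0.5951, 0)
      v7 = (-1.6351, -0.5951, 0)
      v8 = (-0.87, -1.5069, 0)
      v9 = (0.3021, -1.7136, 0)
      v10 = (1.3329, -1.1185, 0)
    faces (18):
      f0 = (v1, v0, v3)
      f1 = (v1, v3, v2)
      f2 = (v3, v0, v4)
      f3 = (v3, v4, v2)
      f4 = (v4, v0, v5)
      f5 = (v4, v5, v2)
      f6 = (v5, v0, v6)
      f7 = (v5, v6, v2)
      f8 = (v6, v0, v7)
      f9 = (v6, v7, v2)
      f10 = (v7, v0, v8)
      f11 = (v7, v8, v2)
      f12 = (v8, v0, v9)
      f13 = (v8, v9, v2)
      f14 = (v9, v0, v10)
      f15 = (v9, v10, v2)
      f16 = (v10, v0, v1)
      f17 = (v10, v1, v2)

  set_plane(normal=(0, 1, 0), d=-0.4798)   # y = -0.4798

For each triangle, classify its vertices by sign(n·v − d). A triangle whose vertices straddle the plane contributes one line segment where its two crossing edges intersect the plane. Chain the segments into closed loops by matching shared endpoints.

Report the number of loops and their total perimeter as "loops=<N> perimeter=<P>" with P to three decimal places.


Straddling triangles (10 of 18):
  (v6,v0,v7) [++-] → (-1.3183, -0.4798, 0)–(-1.6351, -0.4798, 0)  len=0.3168
  (v6,v7,v2) [+-+] → (-1.6351, -0.4798, 0)–(-1.3183, -0.4798, 0.302248)  len=0.4379
  (v7,v0,v8) [-+-] → (-1.3183, -0.4798, 0)–(-0.27701, -0.4798, 0)  len=1.0413
  (v7,v8,v2) [--+] → (-0.27701, -0.4798, 1.06329)–(-1.3183, -0.4798, 0.302248)  len=1.2898
  (v8,v0,v9) [-+-] → (-0.27701, -0.4798, 0)–(0.0845866, -0.4798, 0)  len=0.3616
  (v8,v9,v2) [--+] → (0.0845866, -0.4798, 1.12321)–(-0.27701, -0.4798, 1.06329)  len=0.3665
  (v9,v0,v10) [-+-] → (0.0845866, -0.4798, 0)–(0.571771, -0.4798, 0)  len=0.4872
  (v9,v10,v2) [--+] → (0.571771, -0.4798, 0.890811)–(0.0845866, -0.4798, 1.12321)  len=0.5398
  (v10,v0,v1) [-++] → (0.571771, -0.4798, 0)–(1.56537, -0.4798, 0)  len=0.9936
  (v10,v1,v2) [-++] → (1.56537, -0.4798, 0)–(0.571771, -0.4798, 0.890811)  len=1.3345

Chained into 1 loop(s):
  loop 1: 10 segments, perimeter = 7.1688
Total perimeter = 7.169

loops=1 perimeter=7.169


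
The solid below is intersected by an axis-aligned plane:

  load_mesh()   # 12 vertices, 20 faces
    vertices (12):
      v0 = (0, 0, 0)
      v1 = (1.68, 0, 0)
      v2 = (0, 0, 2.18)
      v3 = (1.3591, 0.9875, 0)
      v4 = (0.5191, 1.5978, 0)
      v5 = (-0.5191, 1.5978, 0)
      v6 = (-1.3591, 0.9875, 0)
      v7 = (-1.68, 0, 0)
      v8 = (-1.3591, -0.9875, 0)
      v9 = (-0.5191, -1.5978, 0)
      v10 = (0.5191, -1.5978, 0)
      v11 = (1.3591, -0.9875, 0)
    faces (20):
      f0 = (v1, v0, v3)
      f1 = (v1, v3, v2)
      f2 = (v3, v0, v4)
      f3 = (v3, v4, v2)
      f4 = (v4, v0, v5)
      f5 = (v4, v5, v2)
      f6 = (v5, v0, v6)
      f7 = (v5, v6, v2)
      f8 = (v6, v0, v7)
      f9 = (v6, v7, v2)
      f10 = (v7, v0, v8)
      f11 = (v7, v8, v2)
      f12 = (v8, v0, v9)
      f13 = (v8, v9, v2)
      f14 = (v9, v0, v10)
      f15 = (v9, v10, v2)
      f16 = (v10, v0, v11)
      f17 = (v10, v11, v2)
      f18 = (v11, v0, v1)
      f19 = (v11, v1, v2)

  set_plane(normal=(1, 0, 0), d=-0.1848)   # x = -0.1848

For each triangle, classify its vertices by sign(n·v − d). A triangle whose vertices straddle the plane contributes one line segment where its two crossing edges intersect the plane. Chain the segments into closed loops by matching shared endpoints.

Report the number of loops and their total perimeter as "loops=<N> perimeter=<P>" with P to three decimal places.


Straddling triangles (12 of 20):
  (v4,v0,v5) [++-] → (-0.1848, 0.568818, 0)–(-0.1848, 1.5978, 0)  len=1.0290
  (v4,v5,v2) [+-+] → (-0.1848, 1.5978, 0)–(-0.1848, 0.568818, 1.40392)  len=1.7406
  (v5,v0,v6) [-+-] → (-0.1848, 0.568818, 0)–(-0.1848, 0.134273, 0)  len=0.4345
  (v5,v6,v2) [--+] → (-0.1848, 0.134273, 1.88358)–(-0.1848, 0.568818, 1.40392)  len=0.6472
  (v6,v0,v7) [-+-] → (-0.1848, 0.134273, 0)–(-0.1848, 0, 0)  len=0.1343
  (v6,v7,v2) [--+] → (-0.1848, 0, 1.9402)–(-0.1848, 0.134273, 1.88358)  len=0.1457
  (v7,v0,v8) [-+-] → (-0.1848, 0, 0)–(-0.1848, -0.134273, 0)  len=0.1343
  (v7,v8,v2) [--+] → (-0.1848, -0.134273, 1.88358)–(-0.1848, 0, 1.9402)  len=0.1457
  (v8,v0,v9) [-+-] → (-0.1848, -0.134273, 0)–(-0.1848, -0.568818, 0)  len=0.4345
  (v8,v9,v2) [--+] → (-0.1848, -0.568818, 1.40392)–(-0.1848, -0.134273, 1.88358)  len=0.6472
  (v9,v0,v10) [-++] → (-0.1848, -0.568818, 0)–(-0.1848, -1.5978, 0)  len=1.0290
  (v9,v10,v2) [-++] → (-0.1848, -1.5978, 0)–(-0.1848, -0.568818, 1.40392)  len=1.7406

Chained into 1 loop(s):
  loop 1: 12 segments, perimeter = 8.2628
Total perimeter = 8.263

loops=1 perimeter=8.263


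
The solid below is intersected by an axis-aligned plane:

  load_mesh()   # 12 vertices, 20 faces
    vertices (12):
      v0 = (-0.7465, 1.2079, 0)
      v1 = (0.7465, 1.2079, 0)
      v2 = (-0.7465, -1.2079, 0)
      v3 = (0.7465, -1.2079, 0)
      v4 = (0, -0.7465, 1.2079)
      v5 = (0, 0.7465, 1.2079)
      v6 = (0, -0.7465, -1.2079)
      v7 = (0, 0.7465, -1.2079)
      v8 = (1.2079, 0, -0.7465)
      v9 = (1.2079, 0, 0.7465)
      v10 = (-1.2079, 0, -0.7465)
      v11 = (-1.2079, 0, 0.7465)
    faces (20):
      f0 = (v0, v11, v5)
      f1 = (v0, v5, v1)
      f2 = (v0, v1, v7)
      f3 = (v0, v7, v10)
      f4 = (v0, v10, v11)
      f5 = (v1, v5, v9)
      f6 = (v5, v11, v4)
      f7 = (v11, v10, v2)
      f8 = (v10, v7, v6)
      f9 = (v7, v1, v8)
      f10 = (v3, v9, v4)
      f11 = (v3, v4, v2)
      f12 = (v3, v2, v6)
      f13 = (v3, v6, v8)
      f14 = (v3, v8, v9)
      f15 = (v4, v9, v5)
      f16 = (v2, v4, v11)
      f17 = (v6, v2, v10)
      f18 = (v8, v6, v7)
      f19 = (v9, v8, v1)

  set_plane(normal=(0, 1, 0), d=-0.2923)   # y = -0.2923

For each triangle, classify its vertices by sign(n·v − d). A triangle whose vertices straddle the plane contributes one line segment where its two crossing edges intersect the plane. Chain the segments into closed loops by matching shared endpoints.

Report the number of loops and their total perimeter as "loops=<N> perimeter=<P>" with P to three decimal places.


loops=1 perimeter=7.454

Straddling triangles (10 of 20):
  (v5,v11,v4) [++-] → (-0.734934, -0.2923, 0.927166)–(0, -0.2923, 1.2079)  len=0.7867
  (v11,v10,v2) [++-] → (-1.09625, -0.2923, -0.565854)–(-1.09625, -0.2923, 0.565854)  len=1.1317
  (v10,v7,v6) [++-] → (0, -0.2923, -1.2079)–(-0.734934, -0.2923, -0.927166)  len=0.7867
  (v3,v9,v4) [-+-] → (1.09625, -0.2923, 0.565854)–(0.734934, -0.2923, 0.927166)  len=0.5110
  (v3,v6,v8) [--+] → (0.734934, -0.2923, -0.927166)–(1.09625, -0.2923, -0.565854)  len=0.5110
  (v3,v8,v9) [-++] → (1.09625, -0.2923, -0.565854)–(1.09625, -0.2923, 0.565854)  len=1.1317
  (v4,v9,v5) [-++] → (0.734934, -0.2923, 0.927166)–(0, -0.2923, 1.2079)  len=0.7867
  (v2,v4,v11) [--+] → (-0.734934, -0.2923, 0.927166)–(-1.09625, -0.2923, 0.565854)  len=0.5110
  (v6,v2,v10) [--+] → (-1.09625, -0.2923, -0.565854)–(-0.734934, -0.2923, -0.927166)  len=0.5110
  (v8,v6,v7) [+-+] → (0.734934, -0.2923, -0.927166)–(0, -0.2923, -1.2079)  len=0.7867

Chained into 1 loop(s):
  loop 1: 10 segments, perimeter = 7.4542
Total perimeter = 7.454


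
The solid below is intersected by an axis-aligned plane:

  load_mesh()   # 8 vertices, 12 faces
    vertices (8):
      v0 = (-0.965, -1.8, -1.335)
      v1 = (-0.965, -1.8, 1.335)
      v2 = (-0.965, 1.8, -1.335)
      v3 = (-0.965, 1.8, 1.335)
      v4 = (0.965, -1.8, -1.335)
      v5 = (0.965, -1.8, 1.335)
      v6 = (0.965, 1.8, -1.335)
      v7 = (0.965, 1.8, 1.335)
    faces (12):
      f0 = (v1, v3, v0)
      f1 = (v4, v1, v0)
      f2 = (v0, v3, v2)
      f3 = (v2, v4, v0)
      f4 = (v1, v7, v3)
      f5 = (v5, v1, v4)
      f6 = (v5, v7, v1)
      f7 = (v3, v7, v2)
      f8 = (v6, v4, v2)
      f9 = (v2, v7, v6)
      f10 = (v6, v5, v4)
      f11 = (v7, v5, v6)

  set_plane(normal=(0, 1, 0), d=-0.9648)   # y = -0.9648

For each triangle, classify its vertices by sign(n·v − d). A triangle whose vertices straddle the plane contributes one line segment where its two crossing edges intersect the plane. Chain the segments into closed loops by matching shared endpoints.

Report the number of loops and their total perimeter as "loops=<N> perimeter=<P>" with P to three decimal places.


Straddling triangles (8 of 12):
  (v1,v3,v0) [-+-] → (-0.965, -0.9648, 1.335)–(-0.965, -0.9648, -0.71556)  len=2.0506
  (v0,v3,v2) [-++] → (-0.965, -0.9648, -0.71556)–(-0.965, -0.9648, -1.335)  len=0.6194
  (v2,v4,v0) [+--] → (0.51724, -0.9648, -1.335)–(-0.965, -0.9648, -1.335)  len=1.4822
  (v1,v7,v3) [-++] → (-0.51724, -0.9648, 1.335)–(-0.965, -0.9648, 1.335)  len=0.4478
  (v5,v7,v1) [-+-] → (0.965, -0.9648, 1.335)–(-0.51724, -0.9648, 1.335)  len=1.4822
  (v6,v4,v2) [+-+] → (0.965, -0.9648, -1.335)–(0.51724, -0.9648, -1.335)  len=0.4478
  (v6,v5,v4) [+--] → (0.965, -0.9648, 0.71556)–(0.965, -0.9648, -1.335)  len=2.0506
  (v7,v5,v6) [+-+] → (0.965, -0.9648, 1.335)–(0.965, -0.9648, 0.71556)  len=0.6194

Chained into 1 loop(s):
  loop 1: 8 segments, perimeter = 9.2000
Total perimeter = 9.200

loops=1 perimeter=9.200


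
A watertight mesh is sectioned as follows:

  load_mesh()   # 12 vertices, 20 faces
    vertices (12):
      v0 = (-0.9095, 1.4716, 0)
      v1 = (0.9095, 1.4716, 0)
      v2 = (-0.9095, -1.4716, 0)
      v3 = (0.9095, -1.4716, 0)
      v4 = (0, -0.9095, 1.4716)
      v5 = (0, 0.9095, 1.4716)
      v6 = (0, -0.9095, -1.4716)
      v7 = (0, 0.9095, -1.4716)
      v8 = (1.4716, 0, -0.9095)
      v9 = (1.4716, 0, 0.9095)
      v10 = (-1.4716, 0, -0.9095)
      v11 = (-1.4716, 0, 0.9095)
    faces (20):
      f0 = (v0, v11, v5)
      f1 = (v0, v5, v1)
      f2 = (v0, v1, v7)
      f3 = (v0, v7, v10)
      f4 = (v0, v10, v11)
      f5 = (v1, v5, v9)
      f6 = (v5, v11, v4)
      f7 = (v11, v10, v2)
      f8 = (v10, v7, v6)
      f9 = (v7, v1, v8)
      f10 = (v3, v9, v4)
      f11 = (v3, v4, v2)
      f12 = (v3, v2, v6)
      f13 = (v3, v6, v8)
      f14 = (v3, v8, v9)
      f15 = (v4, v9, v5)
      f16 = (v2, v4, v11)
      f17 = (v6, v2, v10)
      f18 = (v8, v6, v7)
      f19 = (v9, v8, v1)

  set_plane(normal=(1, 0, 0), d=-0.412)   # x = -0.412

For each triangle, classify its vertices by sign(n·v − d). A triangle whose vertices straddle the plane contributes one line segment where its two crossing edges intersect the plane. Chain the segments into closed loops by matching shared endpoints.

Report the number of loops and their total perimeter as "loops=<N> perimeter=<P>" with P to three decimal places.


loops=1 perimeter=8.947

Straddling triangles (10 of 20):
  (v0,v11,v5) [--+] → (-0.412, 0.65487, 1.31423)–(-0.412, 1.16413, 0.804971)  len=0.7202
  (v0,v5,v1) [-++] → (-0.412, 1.16413, 0.804971)–(-0.412, 1.4716, 0)  len=0.8617
  (v0,v1,v7) [-++] → (-0.412, 1.4716, 0)–(-0.412, 1.16413, -0.804971)  len=0.8617
  (v0,v7,v10) [-+-] → (-0.412, 1.16413, -0.804971)–(-0.412, 0.65487, -1.31423)  len=0.7202
  (v5,v11,v4) [+-+] → (-0.412, 0.65487, 1.31423)–(-0.412, -0.65487, 1.31423)  len=1.3097
  (v10,v7,v6) [-++] → (-0.412, 0.65487, -1.31423)–(-0.412, -0.65487, -1.31423)  len=1.3097
  (v3,v4,v2) [++-] → (-0.412, -1.16413, 0.804971)–(-0.412, -1.4716, 0)  len=0.8617
  (v3,v2,v6) [+-+] → (-0.412, -1.4716, 0)–(-0.412, -1.16413, -0.804971)  len=0.8617
  (v2,v4,v11) [-+-] → (-0.412, -1.16413, 0.804971)–(-0.412, -0.65487, 1.31423)  len=0.7202
  (v6,v2,v10) [+--] → (-0.412, -1.16413, -0.804971)–(-0.412, -0.65487, -1.31423)  len=0.7202

Chained into 1 loop(s):
  loop 1: 10 segments, perimeter = 8.9471
Total perimeter = 8.947


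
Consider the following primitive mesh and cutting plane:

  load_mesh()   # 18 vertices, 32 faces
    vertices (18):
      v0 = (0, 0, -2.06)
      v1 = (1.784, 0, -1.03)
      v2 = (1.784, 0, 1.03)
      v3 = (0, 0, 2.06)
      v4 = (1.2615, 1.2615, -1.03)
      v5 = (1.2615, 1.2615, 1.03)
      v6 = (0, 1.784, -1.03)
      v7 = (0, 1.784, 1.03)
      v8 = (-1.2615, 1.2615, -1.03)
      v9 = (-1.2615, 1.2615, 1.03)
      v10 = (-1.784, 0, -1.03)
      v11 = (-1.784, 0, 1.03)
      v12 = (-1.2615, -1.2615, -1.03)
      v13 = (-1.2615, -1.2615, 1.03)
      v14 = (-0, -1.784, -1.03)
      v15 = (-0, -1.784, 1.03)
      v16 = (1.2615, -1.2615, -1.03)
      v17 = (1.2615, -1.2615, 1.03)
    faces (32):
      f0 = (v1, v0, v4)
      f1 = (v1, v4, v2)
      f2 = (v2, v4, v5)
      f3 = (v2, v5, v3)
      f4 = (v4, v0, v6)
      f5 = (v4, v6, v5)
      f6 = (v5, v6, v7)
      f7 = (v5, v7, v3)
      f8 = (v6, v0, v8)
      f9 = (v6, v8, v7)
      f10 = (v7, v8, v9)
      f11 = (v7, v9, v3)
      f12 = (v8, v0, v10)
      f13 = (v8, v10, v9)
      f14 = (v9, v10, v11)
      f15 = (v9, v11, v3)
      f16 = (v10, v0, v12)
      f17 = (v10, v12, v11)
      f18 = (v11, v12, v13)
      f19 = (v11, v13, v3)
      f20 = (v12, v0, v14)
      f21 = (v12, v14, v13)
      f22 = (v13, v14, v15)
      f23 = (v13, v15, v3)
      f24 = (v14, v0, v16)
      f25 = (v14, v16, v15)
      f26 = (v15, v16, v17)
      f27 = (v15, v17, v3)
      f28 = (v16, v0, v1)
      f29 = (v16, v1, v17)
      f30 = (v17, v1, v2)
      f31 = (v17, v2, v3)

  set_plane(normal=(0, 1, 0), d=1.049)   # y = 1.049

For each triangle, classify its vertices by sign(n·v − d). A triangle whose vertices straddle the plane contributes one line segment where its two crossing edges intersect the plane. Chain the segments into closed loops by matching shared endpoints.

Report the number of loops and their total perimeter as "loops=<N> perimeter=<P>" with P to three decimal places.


Straddling triangles (12 of 32):
  (v1,v0,v4) [--+] → (1.049, 1.049, -1.2035)–(1.34952, 1.049, -1.03)  len=0.3470
  (v1,v4,v2) [-+-] → (1.34952, 1.049, -1.03)–(1.34952, 1.049, -0.682992)  len=0.3470
  (v2,v4,v5) [-++] → (1.34952, 1.049, -0.682992)–(1.34952, 1.049, 1.03)  len=1.7130
  (v2,v5,v3) [-+-] → (1.34952, 1.049, 1.03)–(1.049, 1.049, 1.2035)  len=0.3470
  (v4,v0,v6) [+-+] → (1.049, 1.049, -1.2035)–(0, 1.049, -1.45436)  len=1.0786
  (v5,v7,v3) [++-] → (0, 1.049, 1.45436)–(1.049, 1.049, 1.2035)  len=1.0786
  (v6,v0,v8) [+-+] → (0, 1.049, -1.45436)–(-1.049, 1.049, -1.2035)  len=1.0786
  (v7,v9,v3) [++-] → (-1.049, 1.049, 1.2035)–(0, 1.049, 1.45436)  len=1.0786
  (v8,v0,v10) [+--] → (-1.049, 1.049, -1.2035)–(-1.34952, 1.049, -1.03)  len=0.3470
  (v8,v10,v9) [+-+] → (-1.34952, 1.049, -1.03)–(-1.34952, 1.049, 0.682992)  len=1.7130
  (v9,v10,v11) [+--] → (-1.34952, 1.049, 0.682992)–(-1.34952, 1.049, 1.03)  len=0.3470
  (v9,v11,v3) [+--] → (-1.34952, 1.049, 1.03)–(-1.049, 1.049, 1.2035)  len=0.3470

Chained into 1 loop(s):
  loop 1: 12 segments, perimeter = 9.8223
Total perimeter = 9.822

loops=1 perimeter=9.822


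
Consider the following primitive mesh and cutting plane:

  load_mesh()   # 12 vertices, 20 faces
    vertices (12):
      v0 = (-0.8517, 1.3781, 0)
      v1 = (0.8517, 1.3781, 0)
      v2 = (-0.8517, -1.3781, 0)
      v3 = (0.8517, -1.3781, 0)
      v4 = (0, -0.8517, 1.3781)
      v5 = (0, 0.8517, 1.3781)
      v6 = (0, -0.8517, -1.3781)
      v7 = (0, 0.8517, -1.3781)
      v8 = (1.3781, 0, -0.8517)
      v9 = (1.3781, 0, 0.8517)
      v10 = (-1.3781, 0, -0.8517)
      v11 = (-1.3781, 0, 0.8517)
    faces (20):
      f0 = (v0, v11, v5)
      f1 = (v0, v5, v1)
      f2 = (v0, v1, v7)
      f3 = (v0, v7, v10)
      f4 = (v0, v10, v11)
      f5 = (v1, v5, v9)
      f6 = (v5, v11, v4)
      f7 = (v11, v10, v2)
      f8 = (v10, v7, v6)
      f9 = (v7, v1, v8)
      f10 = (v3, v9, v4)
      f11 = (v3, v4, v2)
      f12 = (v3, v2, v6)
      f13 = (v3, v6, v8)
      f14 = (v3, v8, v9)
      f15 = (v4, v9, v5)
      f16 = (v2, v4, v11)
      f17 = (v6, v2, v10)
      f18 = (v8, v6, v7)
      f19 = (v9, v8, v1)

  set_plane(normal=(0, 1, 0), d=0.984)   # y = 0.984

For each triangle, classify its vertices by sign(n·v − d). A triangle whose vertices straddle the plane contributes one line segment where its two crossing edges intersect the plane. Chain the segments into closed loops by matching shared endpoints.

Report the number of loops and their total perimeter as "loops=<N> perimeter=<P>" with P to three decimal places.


Straddling triangles (8 of 20):
  (v0,v11,v5) [+--] → (-1.00224, 0.984, 0.243564)–(-0.214058, 0.984, 1.03174)  len=1.1147
  (v0,v5,v1) [+-+] → (-0.214058, 0.984, 1.03174)–(0.214058, 0.984, 1.03174)  len=0.4281
  (v0,v1,v7) [++-] → (0.214058, 0.984, -1.03174)–(-0.214058, 0.984, -1.03174)  len=0.4281
  (v0,v7,v10) [+--] → (-0.214058, 0.984, -1.03174)–(-1.00224, 0.984, -0.243564)  len=1.1147
  (v0,v10,v11) [+--] → (-1.00224, 0.984, -0.243564)–(-1.00224, 0.984, 0.243564)  len=0.4871
  (v1,v5,v9) [+--] → (0.214058, 0.984, 1.03174)–(1.00224, 0.984, 0.243564)  len=1.1147
  (v7,v1,v8) [-+-] → (0.214058, 0.984, -1.03174)–(1.00224, 0.984, -0.243564)  len=1.1147
  (v9,v8,v1) [--+] → (1.00224, 0.984, -0.243564)–(1.00224, 0.984, 0.243564)  len=0.4871

Chained into 1 loop(s):
  loop 1: 8 segments, perimeter = 6.2891
Total perimeter = 6.289

loops=1 perimeter=6.289


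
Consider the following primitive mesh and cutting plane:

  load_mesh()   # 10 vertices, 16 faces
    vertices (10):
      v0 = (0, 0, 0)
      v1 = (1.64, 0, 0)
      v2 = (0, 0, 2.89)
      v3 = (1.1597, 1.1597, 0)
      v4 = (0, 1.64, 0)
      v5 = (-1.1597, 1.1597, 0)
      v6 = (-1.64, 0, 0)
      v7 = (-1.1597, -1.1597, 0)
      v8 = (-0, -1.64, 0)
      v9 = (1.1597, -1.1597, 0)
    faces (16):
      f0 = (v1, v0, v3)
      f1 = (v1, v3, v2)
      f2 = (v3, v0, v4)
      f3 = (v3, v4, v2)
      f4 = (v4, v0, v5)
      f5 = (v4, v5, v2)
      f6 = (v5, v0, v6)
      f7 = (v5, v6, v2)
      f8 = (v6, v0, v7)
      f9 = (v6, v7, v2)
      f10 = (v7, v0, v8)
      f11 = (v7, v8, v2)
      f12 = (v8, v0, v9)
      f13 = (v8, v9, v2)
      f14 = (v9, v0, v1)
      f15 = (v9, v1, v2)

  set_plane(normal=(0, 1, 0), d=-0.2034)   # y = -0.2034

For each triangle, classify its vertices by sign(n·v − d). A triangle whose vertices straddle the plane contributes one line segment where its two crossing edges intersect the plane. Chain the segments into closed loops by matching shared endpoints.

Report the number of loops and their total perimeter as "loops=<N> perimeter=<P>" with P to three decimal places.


loops=1 perimeter=9.095

Straddling triangles (8 of 16):
  (v6,v0,v7) [++-] → (-0.2034, -0.2034, 0)–(-1.55576, -0.2034, 0)  len=1.3524
  (v6,v7,v2) [+-+] → (-1.55576, -0.2034, 0)–(-0.2034, -0.2034, 2.38312)  len=2.7401
  (v7,v0,v8) [-+-] → (-0.2034, -0.2034, 0)–(0, -0.2034, 0)  len=0.2034
  (v7,v8,v2) [--+] → (0, -0.2034, 2.53157)–(-0.2034, -0.2034, 2.38312)  len=0.2518
  (v8,v0,v9) [-+-] → (0, -0.2034, 0)–(0.2034, -0.2034, 0)  len=0.2034
  (v8,v9,v2) [--+] → (0.2034, -0.2034, 2.38312)–(0, -0.2034, 2.53157)  len=0.2518
  (v9,v0,v1) [-++] → (0.2034, -0.2034, 0)–(1.55576, -0.2034, 0)  len=1.3524
  (v9,v1,v2) [-++] → (1.55576, -0.2034, 0)–(0.2034, -0.2034, 2.38312)  len=2.7401

Chained into 1 loop(s):
  loop 1: 8 segments, perimeter = 9.0953
Total perimeter = 9.095


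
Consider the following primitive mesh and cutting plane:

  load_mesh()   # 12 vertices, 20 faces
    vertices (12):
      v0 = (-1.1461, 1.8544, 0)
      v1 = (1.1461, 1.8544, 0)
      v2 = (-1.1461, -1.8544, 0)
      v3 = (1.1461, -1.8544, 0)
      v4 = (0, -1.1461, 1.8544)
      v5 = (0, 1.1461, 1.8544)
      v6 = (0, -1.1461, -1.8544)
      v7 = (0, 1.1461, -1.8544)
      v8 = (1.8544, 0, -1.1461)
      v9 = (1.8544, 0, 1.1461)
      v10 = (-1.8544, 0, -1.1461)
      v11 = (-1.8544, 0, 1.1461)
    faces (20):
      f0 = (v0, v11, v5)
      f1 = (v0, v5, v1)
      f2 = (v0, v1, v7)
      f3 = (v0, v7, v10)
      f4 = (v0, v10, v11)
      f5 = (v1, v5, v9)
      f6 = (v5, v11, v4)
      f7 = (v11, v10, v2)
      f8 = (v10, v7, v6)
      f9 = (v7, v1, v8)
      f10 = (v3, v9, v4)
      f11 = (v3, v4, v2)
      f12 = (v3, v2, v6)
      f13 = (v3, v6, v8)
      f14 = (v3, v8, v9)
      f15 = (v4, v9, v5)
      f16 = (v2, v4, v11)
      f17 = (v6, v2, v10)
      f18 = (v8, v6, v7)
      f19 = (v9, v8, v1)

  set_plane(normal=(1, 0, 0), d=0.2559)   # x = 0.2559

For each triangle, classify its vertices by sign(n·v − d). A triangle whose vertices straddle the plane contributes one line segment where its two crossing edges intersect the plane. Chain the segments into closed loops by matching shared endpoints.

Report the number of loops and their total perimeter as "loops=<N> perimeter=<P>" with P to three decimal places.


loops=1 perimeter=11.908

Straddling triangles (10 of 20):
  (v0,v5,v1) [--+] → (0.2559, 1.30425, 1.44035)–(0.2559, 1.8544, 0)  len=1.5418
  (v0,v1,v7) [-+-] → (0.2559, 1.8544, 0)–(0.2559, 1.30425, -1.44035)  len=1.5418
  (v1,v5,v9) [+-+] → (0.2559, 1.30425, 1.44035)–(0.2559, 0.987943, 1.75666)  len=0.4473
  (v7,v1,v8) [-++] → (0.2559, 1.30425, -1.44035)–(0.2559, 0.987943, -1.75666)  len=0.4473
  (v3,v9,v4) [++-] → (0.2559, -0.987943, 1.75666)–(0.2559, -1.30425, 1.44035)  len=0.4473
  (v3,v4,v2) [+--] → (0.2559, -1.30425, 1.44035)–(0.2559, -1.8544, 0)  len=1.5418
  (v3,v2,v6) [+--] → (0.2559, -1.8544, 0)–(0.2559, -1.30425, -1.44035)  len=1.5418
  (v3,v6,v8) [+-+] → (0.2559, -1.30425, -1.44035)–(0.2559, -0.987943, -1.75666)  len=0.4473
  (v4,v9,v5) [-+-] → (0.2559, -0.987943, 1.75666)–(0.2559, 0.987943, 1.75666)  len=1.9759
  (v8,v6,v7) [+--] → (0.2559, -0.987943, -1.75666)–(0.2559, 0.987943, -1.75666)  len=1.9759

Chained into 1 loop(s):
  loop 1: 10 segments, perimeter = 11.9084
Total perimeter = 11.908


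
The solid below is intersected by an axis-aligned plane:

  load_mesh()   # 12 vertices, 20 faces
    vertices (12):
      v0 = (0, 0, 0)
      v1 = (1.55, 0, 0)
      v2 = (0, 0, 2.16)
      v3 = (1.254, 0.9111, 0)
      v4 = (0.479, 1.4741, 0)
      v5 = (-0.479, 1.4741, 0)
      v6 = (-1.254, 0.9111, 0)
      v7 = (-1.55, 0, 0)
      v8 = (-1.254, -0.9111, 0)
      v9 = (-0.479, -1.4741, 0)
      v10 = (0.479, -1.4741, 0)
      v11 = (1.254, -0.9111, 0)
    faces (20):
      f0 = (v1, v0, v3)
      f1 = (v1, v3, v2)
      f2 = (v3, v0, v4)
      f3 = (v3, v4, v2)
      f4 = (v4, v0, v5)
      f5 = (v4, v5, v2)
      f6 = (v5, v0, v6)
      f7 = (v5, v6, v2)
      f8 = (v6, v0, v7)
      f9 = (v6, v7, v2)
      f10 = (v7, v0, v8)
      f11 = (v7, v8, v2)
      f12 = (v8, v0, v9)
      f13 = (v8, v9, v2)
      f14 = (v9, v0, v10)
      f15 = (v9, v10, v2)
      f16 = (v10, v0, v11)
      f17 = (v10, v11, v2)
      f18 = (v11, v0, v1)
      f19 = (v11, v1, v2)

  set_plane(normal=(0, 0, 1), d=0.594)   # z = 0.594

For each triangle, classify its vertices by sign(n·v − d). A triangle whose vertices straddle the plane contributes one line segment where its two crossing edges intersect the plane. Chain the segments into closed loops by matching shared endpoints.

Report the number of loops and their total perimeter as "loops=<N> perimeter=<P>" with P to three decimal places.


Straddling triangles (10 of 20):
  (v1,v3,v2) [--+] → (0.90915, 0.660548, 0.594)–(1.12375, 0, 0.594)  len=0.6945
  (v3,v4,v2) [--+] → (0.347275, 1.06872, 0.594)–(0.90915, 0.660548, 0.594)  len=0.6945
  (v4,v5,v2) [--+] → (-0.347275, 1.06872, 0.594)–(0.347275, 1.06872, 0.594)  len=0.6946
  (v5,v6,v2) [--+] → (-0.90915, 0.660548, 0.594)–(-0.347275, 1.06872, 0.594)  len=0.6945
  (v6,v7,v2) [--+] → (-1.12375, 0, 0.594)–(-0.90915, 0.660548, 0.594)  len=0.6945
  (v7,v8,v2) [--+] → (-0.90915, -0.660548, 0.594)–(-1.12375, 0, 0.594)  len=0.6945
  (v8,v9,v2) [--+] → (-0.347275, -1.06872, 0.594)–(-0.90915, -0.660548, 0.594)  len=0.6945
  (v9,v10,v2) [--+] → (0.347275, -1.06872, 0.594)–(-0.347275, -1.06872, 0.594)  len=0.6946
  (v10,v11,v2) [--+] → (0.90915, -0.660548, 0.594)–(0.347275, -1.06872, 0.594)  len=0.6945
  (v11,v1,v2) [--+] → (1.12375, 0, 0.594)–(0.90915, -0.660548, 0.594)  len=0.6945

Chained into 1 loop(s):
  loop 1: 10 segments, perimeter = 6.9452
Total perimeter = 6.945

loops=1 perimeter=6.945
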